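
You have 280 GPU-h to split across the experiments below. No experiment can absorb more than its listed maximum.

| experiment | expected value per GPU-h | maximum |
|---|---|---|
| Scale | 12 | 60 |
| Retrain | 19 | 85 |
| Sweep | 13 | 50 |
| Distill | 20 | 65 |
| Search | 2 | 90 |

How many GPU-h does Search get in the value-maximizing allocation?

20

Highest expected value per GPU-h first: Distill 20 > Retrain 19 > Sweep 13 > Scale 12 > Search 2.
Give Distill 65 to hit its cap of 65 → 215 left.
Give Retrain 85 to hit its cap of 85 → 130 left.
Sweep takes 50 to reach its cap of 50 → 80 left.
Give Scale 60 to hit its cap of 60 → 20 left.
Search: +20 (room for 90) → 20. Pool exhausted.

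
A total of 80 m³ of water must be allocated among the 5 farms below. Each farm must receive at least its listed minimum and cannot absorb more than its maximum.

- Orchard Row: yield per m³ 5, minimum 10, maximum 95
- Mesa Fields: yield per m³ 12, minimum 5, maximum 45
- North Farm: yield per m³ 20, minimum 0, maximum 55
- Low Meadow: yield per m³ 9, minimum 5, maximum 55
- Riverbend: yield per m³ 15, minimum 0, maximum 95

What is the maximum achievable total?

1330

Meeting every minimum uses 10+5+0+5+0 = 20 m³, leaving 60.
Highest yield per m³ first: North Farm 20 > Riverbend 15 > Mesa Fields 12 > Low Meadow 9 > Orchard Row 5.
Give North Farm 55 more to hit its cap of 55 → 5 left.
Only 5 left; Riverbend takes them to reach 5.
Total = 5×10 + 12×5 + 20×55 + 9×5 + 15×5 = 1330.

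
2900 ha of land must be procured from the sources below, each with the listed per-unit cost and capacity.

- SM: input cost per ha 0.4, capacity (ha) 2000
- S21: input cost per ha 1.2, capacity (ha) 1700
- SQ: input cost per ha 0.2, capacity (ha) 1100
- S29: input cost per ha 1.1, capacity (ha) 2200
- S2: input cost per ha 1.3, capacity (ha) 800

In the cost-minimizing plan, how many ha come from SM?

Use sources in increasing cost order.
SQ (0.2): use full 1100 ; 1800 ha to go.
SM at 0.4: take 1800 of its 2000 ; requirement met.
S29, S21, S2: unused.

1800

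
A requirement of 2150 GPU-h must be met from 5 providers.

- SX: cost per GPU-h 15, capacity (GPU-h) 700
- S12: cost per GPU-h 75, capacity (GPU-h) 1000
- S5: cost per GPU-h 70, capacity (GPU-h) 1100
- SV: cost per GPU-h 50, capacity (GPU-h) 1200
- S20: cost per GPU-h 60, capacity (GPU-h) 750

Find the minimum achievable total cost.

Use providers in increasing cost order.
SX (15): use full 700 ; 1450 GPU-h to go.
SV at 50: take all 1200 GPU-h ; 250 still needed.
S20 (60): take the remaining 250 ; done.
S5, S12: unused.
Cost = 700×15 + 1200×50 + 250×60 = 85500.

85500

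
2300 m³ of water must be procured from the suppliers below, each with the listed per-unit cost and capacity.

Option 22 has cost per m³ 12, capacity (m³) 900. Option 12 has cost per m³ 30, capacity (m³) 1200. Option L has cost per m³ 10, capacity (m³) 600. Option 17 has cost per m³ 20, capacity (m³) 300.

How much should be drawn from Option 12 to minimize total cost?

Cheapest first:
Option L (10): use full 600 → 1700 m³ to go.
Take 900 from Option 22 at 12 → need 800 more.
Take 300 from Option 17 at 20 → need 500 more.
Option 12 at 30: take 500 of its 1200 → requirement met.

500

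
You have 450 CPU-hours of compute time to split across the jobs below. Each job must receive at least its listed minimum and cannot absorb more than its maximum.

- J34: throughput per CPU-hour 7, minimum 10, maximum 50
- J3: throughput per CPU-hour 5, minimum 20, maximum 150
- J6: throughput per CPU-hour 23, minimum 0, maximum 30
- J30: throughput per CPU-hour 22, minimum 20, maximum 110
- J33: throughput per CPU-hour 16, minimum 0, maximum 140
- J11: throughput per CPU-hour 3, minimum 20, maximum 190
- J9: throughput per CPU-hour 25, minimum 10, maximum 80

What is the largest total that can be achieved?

7860

Meeting every minimum uses 10+20+0+20+0+20+10 = 80 CPU-hours, leaving 370.
Highest throughput per CPU-hour first: J9 25 > J6 23 > J30 22 > J33 16 > J34 7 > J3 5 > J11 3.
J9: +70 to 80 (cap) — 300 left.
Give J6 30 more to hit its cap of 30 — 270 left.
Give J30 90 more to hit its cap of 110 — 180 left.
Give J33 140 more to hit its cap of 140 — 40 left.
J34 takes 40 more to reach its cap of 50 — 0 left.
Total = 7×50 + 5×20 + 23×30 + 22×110 + 16×140 + 3×20 + 25×80 = 7860.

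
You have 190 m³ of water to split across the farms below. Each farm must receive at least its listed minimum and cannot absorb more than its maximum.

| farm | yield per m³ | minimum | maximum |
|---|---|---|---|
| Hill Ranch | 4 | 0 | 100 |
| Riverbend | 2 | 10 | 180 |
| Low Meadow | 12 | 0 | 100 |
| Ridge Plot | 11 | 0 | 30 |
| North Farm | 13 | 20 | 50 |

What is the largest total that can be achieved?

2200

Meeting every minimum uses 0+10+0+0+20 = 30 m³, leaving 160.
Rank by yield per m³: North Farm 13 > Low Meadow 12 > Ridge Plot 11 > Hill Ranch 4 > Riverbend 2.
North Farm takes 30 more to reach its cap of 50 — 130 left.
Low Meadow: +100 to 100 (cap) — 30 left.
Ridge Plot: +30 to 30 (cap) — 0 left.
Total = 2×10 + 12×100 + 11×30 + 13×50 = 2200.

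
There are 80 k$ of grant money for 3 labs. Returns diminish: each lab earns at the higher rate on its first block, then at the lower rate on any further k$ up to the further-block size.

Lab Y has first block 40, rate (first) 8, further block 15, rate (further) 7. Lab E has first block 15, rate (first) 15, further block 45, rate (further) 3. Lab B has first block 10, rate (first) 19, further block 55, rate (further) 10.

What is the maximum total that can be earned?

Order all 6 blocks by rate: Lab B/first 19 > Lab E/first 15 > Lab B/second 10 > Lab Y/first 8 > Lab Y/second 7 > Lab E/second 3.
Fill Lab B first block (10 at 19) — 70 left.
Lab E/first (15): +15 — 55 left.
Lab B/second (10): +55 — 0 left.
Total = 19×10 + 15×15 + 10×55 = 965.

965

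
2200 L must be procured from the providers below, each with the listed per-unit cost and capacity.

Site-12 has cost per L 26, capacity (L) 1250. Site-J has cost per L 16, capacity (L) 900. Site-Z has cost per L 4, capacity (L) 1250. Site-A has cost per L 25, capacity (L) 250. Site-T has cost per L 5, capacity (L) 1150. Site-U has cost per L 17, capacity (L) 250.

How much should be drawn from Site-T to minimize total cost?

Cheapest first:
Site-Z (4): use full 1250 ; 950 L to go.
Site-T at 5: take 950 of its 1150 ; requirement met.
Site-J, Site-U, Site-A, Site-12: unused.

950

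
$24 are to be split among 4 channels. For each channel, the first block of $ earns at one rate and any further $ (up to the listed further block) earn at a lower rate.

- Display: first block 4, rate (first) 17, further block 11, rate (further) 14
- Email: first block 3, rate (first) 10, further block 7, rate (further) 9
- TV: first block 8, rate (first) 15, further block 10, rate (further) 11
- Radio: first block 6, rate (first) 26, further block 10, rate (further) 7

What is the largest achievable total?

Rank every tier by rate: Radio/first 26 > Display/first 17 > TV/first 15 > Display/second 14 > TV/second 11 > Email/first 10 > Email/second 9 > Radio/second 7.
Radio first at 26: fill all 6 — 18 left.
Fill Display first block (4 at 17) — 14 left.
TV/first (15): +8 — 6 left.
6 remain; put them into Display second at 14.
Total = 26×6 + 17×4 + 15×8 + 14×6 = 428.

428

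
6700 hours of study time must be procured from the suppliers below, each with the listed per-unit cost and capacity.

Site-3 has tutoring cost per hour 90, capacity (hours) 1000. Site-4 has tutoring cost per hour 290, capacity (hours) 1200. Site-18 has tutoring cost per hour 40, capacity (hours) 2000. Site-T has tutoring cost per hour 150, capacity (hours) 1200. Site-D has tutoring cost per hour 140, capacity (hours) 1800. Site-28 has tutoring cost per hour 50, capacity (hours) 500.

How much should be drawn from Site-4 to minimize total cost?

Cheapest first:
Take 2000 from Site-18 at 40 ; need 4700 more.
Site-28 (50): use full 500 ; 4200 hours to go.
Site-3 (90): use full 1000 ; 3200 hours to go.
Site-D at 140: take all 1800 hours ; 1400 still needed.
Take 1200 from Site-T at 150 ; need 200 more.
Take 200 from Site-4 at 290 to finish.

200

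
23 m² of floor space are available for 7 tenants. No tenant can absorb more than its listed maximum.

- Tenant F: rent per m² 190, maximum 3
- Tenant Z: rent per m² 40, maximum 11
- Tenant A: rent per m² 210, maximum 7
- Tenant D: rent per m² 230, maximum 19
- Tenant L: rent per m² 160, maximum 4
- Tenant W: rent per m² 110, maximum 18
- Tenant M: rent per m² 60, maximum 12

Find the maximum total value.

5210

Order the tenants by rent per m²: Tenant D 230 > Tenant A 210 > Tenant F 190 > Tenant L 160 > Tenant W 110 > Tenant M 60 > Tenant Z 40.
Tenant D: +19 to 19 (cap) — 4 left.
Only 4 left; Tenant A takes them to reach 4.
Total = 210×4 + 230×19 = 5210.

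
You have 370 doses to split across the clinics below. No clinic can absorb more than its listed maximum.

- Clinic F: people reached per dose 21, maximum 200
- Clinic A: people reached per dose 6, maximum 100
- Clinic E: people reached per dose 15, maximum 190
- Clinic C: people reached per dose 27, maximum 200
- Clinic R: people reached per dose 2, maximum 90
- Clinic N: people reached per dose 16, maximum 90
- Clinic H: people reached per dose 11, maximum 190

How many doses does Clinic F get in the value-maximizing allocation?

170

Rank by people reached per dose: Clinic C 27 > Clinic F 21 > Clinic N 16 > Clinic E 15 > Clinic H 11 > Clinic A 6 > Clinic R 2.
Give Clinic C 200 to hit its cap of 200 ; 170 left.
Clinic F has room for 200 but only 170 remain, so it gets 170.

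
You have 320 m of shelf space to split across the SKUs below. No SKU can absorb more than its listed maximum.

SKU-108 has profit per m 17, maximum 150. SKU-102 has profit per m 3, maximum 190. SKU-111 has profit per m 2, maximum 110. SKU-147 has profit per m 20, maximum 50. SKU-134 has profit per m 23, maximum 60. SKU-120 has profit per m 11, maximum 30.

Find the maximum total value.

5350

Rank by profit per m: SKU-134 23 > SKU-147 20 > SKU-108 17 > SKU-120 11 > SKU-102 3 > SKU-111 2.
Give SKU-134 60 to hit its cap of 60 → 260 left.
SKU-147: +50 to 50 (cap) → 210 left.
SKU-108 takes 150 to reach its cap of 150 → 60 left.
SKU-120: +30 to 30 (cap) → 30 left.
SKU-102: +30 (room for 190) → 30. Pool exhausted.
Total = 17×150 + 3×30 + 20×50 + 23×60 + 11×30 = 5350.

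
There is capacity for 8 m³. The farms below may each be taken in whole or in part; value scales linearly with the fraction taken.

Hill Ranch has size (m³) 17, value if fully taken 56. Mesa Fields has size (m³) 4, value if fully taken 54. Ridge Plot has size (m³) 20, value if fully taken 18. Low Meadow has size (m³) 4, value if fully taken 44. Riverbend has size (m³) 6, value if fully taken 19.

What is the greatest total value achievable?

98

Best value per unit of size first: Mesa Fields 54/4≈13.5, Low Meadow 44/4≈11, Hill Ranch 56/17≈3.29, Riverbend 19/6≈3.17, Ridge Plot 18/20≈0.9.
All 4 m³ of Mesa Fields fit (value 54) — 4 remain.
Low Meadow: take in full, 4 m³ for value 44 — 0 left.
Total value = 98.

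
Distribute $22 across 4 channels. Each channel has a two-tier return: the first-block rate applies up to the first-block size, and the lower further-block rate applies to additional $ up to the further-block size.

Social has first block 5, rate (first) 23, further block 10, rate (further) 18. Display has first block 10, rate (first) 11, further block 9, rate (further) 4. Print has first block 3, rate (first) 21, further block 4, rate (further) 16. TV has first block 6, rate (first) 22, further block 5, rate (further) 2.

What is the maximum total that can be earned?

Rank every tier by rate: Social/first 23 > TV/first 22 > Print/first 21 > Social/second 18 > Print/second 16 > Display/first 11 > Display/second 4 > TV/second 2.
Social/first (23): +5 — 17 left.
Fill TV first block (6 at 22) — 11 left.
Print first at 21: fill all 3 — 8 left.
Social/second: +8 of 10 at 18; pool empty.
Total = 23×5 + 22×6 + 21×3 + 18×8 = 454.

454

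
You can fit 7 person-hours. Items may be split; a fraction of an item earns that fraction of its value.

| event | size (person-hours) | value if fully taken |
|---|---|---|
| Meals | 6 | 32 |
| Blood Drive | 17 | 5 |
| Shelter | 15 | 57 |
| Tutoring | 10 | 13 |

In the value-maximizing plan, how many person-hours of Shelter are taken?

1

Rank by value-to-size ratio: Meals 32/6≈5.33, Shelter 57/15≈3.8, Tutoring 13/10≈1.3, Blood Drive 5/17≈0.294.
Meals: take in full, 6 person-hours for value 32 → 1 left.
Fill the last 1 person-hours with part of Shelter: 1/15 of it earns 3.8.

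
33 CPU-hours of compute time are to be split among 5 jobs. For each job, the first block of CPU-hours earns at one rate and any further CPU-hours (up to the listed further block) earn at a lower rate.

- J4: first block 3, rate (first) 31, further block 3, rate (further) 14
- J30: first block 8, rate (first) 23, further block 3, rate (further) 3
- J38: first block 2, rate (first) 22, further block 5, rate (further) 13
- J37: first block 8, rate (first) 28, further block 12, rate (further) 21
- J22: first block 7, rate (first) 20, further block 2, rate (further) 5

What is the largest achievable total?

797

Rank every tier by rate: J4/first 31 > J37/first 28 > J30/first 23 > J38/first 22 > J37/second 21 > J22/first 20 > J4/second 14 > J38/second 13 > J22/second 5 > J30/second 3.
Fill J4 first block (3 at 31) — 30 left.
J37 first at 28: fill all 8 — 22 left.
J30/first (23): +8 — 14 left.
J38 first at 22: fill all 2 — 12 left.
Fill J37 second block (12 at 21) — 0 left.
Total = 31×3 + 28×8 + 23×8 + 22×2 + 21×12 = 797.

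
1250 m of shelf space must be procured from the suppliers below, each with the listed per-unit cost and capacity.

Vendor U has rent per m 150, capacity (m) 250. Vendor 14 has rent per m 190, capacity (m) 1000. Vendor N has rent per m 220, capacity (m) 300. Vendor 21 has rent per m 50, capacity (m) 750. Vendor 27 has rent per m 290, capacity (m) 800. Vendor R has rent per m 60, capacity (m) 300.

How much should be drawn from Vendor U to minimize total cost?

200

Use suppliers in increasing cost order.
Vendor 21 (50): use full 750 → 500 m to go.
Take 300 from Vendor R at 60 → need 200 more.
Take 200 from Vendor U at 150 to finish.
Vendor 14, Vendor N, Vendor 27: unused.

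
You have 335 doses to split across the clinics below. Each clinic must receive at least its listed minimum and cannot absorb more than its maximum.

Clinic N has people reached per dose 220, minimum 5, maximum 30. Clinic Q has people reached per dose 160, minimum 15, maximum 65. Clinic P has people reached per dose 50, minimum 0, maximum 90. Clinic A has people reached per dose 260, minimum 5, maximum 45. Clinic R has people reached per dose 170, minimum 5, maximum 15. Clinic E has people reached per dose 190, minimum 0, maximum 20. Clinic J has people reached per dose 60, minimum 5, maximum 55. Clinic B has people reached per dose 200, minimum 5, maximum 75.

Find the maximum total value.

54850

Meeting every minimum uses 5+15+0+5+5+0+5+5 = 40 doses, leaving 295.
Rank by people reached per dose: Clinic A 260 > Clinic N 220 > Clinic B 200 > Clinic E 190 > Clinic R 170 > Clinic Q 160 > Clinic J 60 > Clinic P 50.
Clinic A takes 40 more to reach its cap of 45 — 255 left.
Give Clinic N 25 more to hit its cap of 30 — 230 left.
Clinic B: +70 to 75 (cap) — 160 left.
Clinic E takes 20 more to reach its cap of 20 — 140 left.
Give Clinic R 10 more to hit its cap of 15 — 130 left.
Clinic Q: +50 to 65 (cap) — 80 left.
Clinic J: +50 to 55 (cap) — 30 left.
Only 30 left; Clinic P takes them to reach 30.
Total = 220×30 + 160×65 + 50×30 + 260×45 + 170×15 + 190×20 + 60×55 + 200×75 = 54850.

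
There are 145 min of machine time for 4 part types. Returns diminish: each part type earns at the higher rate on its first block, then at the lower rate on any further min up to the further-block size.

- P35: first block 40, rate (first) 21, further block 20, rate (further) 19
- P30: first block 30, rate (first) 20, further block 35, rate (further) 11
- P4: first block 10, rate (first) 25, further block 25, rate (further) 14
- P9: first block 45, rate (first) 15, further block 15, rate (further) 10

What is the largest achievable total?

Order all 8 blocks by rate: P4/first 25 > P35/first 21 > P30/first 20 > P35/second 19 > P9/first 15 > P4/second 14 > P30/second 11 > P9/second 10.
P4/first (25): +10 — 135 left.
P35 first at 21: fill all 40 — 95 left.
P30/first (20): +30 — 65 left.
Fill P35 second block (20 at 19) — 45 left.
Fill P9 first block (45 at 15) — 0 left.
Total = 25×10 + 21×40 + 20×30 + 19×20 + 15×45 = 2745.

2745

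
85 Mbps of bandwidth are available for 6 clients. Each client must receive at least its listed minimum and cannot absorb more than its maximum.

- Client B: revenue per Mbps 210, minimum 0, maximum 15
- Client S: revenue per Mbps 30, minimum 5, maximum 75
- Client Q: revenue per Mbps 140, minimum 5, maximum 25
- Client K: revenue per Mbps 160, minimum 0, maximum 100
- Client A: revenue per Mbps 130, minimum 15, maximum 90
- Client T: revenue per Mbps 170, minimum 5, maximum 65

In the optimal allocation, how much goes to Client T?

45

Meeting every minimum uses 0+5+5+0+15+5 = 30 Mbps, leaving 55.
Highest revenue per Mbps first: Client B 210 > Client T 170 > Client K 160 > Client Q 140 > Client A 130 > Client S 30.
Give Client B 15 more to hit its cap of 15 → 40 left.
Client T has room for 60 more but only 40 remain, so it gets 45.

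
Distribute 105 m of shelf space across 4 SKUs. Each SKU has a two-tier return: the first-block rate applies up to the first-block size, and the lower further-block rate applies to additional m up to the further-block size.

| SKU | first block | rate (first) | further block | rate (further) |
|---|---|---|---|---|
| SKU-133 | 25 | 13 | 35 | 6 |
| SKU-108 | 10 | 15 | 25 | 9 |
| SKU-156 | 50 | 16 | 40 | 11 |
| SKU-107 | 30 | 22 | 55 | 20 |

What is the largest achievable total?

2080

Treat each block as its own option and order by rate: SKU-107/first 22 > SKU-107/second 20 > SKU-156/first 16 > SKU-108/first 15 > SKU-133/first 13 > SKU-156/second 11 > SKU-108/second 9 > SKU-133/second 6.
SKU-107 first at 22: fill all 30 — 75 left.
SKU-107 second at 20: fill all 55 — 20 left.
20 remain; put them into SKU-156 first at 16.
Total = 22×30 + 20×55 + 16×20 = 2080.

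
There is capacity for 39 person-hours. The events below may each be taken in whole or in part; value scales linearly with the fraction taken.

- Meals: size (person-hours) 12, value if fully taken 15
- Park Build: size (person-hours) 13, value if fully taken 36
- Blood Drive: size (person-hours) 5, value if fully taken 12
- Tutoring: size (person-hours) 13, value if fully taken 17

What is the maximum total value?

75

Rank by value-to-size ratio: Park Build 36/13≈2.77, Blood Drive 12/5≈2.4, Tutoring 17/13≈1.31, Meals 15/12≈1.25.
Park Build: take in full, 13 person-hours for value 36 → 26 left.
Blood Drive: take in full, 5 person-hours for value 12 → 21 left.
Tutoring: take in full, 13 person-hours for value 17 → 8 left.
Only 8 person-hours remain; take 8/12 of Meals for value 15×8/12 = 10.
Total value = 75.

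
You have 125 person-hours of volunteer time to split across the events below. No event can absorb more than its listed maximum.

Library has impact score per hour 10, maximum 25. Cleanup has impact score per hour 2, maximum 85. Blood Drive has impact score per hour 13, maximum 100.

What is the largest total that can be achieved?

1550

Highest impact score per hour first: Blood Drive 13 > Library 10 > Cleanup 2.
Blood Drive: +100 to 100 (cap) → 25 left.
Library takes 25 to reach its cap of 25 → 0 left.
Total = 10×25 + 13×100 = 1550.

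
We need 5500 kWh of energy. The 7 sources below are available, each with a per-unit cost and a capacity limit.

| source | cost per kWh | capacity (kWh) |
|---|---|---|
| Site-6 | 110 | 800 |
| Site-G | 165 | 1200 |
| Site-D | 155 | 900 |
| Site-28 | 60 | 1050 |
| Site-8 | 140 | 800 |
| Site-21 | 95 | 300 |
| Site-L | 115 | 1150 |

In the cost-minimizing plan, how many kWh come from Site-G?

500

Cheapest first:
Site-28 (60): use full 1050 → 4450 kWh to go.
Site-21 (95): use full 300 → 4150 kWh to go.
Site-6 at 110: take all 800 kWh → 3350 still needed.
Take 1150 from Site-L at 115 → need 2200 more.
Site-8 (140): use full 800 → 1400 kWh to go.
Site-D (155): use full 900 → 500 kWh to go.
Site-G at 165: take 500 of its 1200 → requirement met.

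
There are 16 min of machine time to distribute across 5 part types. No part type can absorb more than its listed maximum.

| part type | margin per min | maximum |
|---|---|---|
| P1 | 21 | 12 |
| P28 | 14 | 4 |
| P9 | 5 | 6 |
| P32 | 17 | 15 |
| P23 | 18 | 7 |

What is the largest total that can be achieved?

324

Highest margin per min first: P1 21 > P23 18 > P32 17 > P28 14 > P9 5.
P1 takes 12 to reach its cap of 12 ; 4 left.
P23 has room for 7 but only 4 remain, so it gets 4.
Total = 21×12 + 18×4 = 324.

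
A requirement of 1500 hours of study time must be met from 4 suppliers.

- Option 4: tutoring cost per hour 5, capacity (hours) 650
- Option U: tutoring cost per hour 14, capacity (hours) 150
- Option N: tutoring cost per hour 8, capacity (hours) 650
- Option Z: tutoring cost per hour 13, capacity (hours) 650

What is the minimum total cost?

Fill from the cheapest supplier first.
Take 650 from Option 4 at 5 → need 850 more.
Take 650 from Option N at 8 → need 200 more.
Option Z at 13: take 200 of its 650 → requirement met.
Option U: unused.
Cost = 650×5 + 650×8 + 200×13 = 11050.

11050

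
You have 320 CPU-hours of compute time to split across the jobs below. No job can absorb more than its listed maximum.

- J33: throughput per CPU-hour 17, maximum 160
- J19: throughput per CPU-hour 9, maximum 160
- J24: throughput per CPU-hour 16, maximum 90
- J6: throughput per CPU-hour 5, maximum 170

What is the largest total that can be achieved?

4790

Rank by throughput per CPU-hour: J33 17 > J24 16 > J19 9 > J6 5.
J33 takes 160 to reach its cap of 160 → 160 left.
J24: +90 to 90 (cap) → 70 left.
J19: +70 (room for 160) → 70. Pool exhausted.
Total = 17×160 + 9×70 + 16×90 = 4790.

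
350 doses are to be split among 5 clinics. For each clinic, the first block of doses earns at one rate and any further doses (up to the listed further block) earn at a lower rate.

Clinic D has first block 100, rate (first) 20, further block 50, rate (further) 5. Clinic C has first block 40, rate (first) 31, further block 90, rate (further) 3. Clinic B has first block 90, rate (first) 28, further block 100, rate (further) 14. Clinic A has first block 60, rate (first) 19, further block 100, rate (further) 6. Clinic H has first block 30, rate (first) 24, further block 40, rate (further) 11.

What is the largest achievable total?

Rank every tier by rate: Clinic C/T1 31 > Clinic B/T1 28 > Clinic H/T1 24 > Clinic D/T1 20 > Clinic A/T1 19 > Clinic B/T2 14 > Clinic H/T2 11 > Clinic A/T2 6 > Clinic D/T2 5 > Clinic C/T2 3.
Clinic C/T1 (31): +40 ; 310 left.
Clinic B T1 at 28: fill all 90 ; 220 left.
Clinic H T1 at 24: fill all 30 ; 190 left.
Fill Clinic D T1 block (100 at 20) ; 90 left.
Clinic A/T1 (19): +60 ; 30 left.
Clinic B/T2: +30 of 100 at 14; pool empty.
Total = 31×40 + 28×90 + 24×30 + 20×100 + 19×60 + 14×30 = 8040.

8040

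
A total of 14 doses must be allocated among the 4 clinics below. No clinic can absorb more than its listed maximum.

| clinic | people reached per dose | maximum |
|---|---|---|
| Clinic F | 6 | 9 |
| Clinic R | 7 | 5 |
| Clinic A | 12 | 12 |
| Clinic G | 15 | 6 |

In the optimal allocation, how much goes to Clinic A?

8

Order the clinics by people reached per dose: Clinic G 15 > Clinic A 12 > Clinic R 7 > Clinic F 6.
Give Clinic G 6 to hit its cap of 6 ; 8 left.
Clinic A: +8 (room for 12) → 8. Pool exhausted.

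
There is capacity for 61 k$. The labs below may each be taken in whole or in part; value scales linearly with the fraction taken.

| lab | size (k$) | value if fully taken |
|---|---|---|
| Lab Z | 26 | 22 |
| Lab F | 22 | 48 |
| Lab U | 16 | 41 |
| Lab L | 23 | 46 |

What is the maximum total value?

135

Rank by value-to-size ratio: Lab U 41/16≈2.56, Lab F 48/22≈2.18, Lab L 46/23≈2, Lab Z 22/26≈0.846.
Lab U: take in full, 16 k$ for value 41 → 45 left.
Take all of Lab F (22 k$, value 48) → 23 k$ left.
All 23 k$ of Lab L fit (value 46) → 0 remain.
Total value = 135.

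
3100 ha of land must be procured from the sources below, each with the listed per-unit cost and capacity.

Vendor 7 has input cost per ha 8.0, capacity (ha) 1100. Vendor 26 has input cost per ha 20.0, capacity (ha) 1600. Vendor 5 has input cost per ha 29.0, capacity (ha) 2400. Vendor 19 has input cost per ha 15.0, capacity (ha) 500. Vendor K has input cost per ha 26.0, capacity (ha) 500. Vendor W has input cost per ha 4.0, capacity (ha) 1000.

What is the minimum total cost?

30300

Use sources in increasing cost order.
Vendor W (4.0): use full 1000 — 2100 ha to go.
Vendor 7 (8.0): use full 1100 — 1000 ha to go.
Take 500 from Vendor 19 at 15.0 — need 500 more.
Vendor 26 at 20.0: take 500 of its 1600 — requirement met.
Vendor K, Vendor 5: unused.
Cost = 1000×4.0 + 1100×8.0 + 500×15.0 + 500×20.0 = 30300.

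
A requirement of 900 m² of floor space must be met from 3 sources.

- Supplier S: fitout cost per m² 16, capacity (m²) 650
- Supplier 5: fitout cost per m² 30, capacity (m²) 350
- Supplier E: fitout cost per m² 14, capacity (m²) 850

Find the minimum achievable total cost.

Fill from the cheapest source first.
Supplier E (14): use full 850 → 50 m² to go.
Supplier S at 16: take 50 of its 650 → requirement met.
Supplier 5: unused.
Cost = 850×14 + 50×16 = 12700.

12700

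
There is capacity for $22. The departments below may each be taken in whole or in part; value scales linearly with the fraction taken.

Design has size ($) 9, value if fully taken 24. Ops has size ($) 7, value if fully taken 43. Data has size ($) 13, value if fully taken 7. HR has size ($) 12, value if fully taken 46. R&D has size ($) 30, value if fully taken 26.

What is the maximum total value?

97

Rank by value-to-size ratio: Ops 43/7≈6.14, HR 46/12≈3.83, Design 24/9≈2.67, R&D 26/30≈0.867, Data 7/13≈0.538.
Take all of Ops (7 $, value 43) ; 15 $ left.
HR: take in full, 12 $ for value 46 ; 3 left.
Fill the last 3 $ with part of Design: 3/9 of it earns 8.
Total value = 97.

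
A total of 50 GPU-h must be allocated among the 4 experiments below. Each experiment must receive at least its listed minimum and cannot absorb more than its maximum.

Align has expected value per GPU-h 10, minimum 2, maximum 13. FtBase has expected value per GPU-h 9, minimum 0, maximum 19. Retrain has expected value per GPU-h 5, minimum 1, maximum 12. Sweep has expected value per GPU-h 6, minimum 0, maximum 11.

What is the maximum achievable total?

402

Meeting every minimum uses 2+0+1+0 = 3 GPU-h, leaving 47.
Order the experiments by expected value per GPU-h: Align 10 > FtBase 9 > Sweep 6 > Retrain 5.
Align takes 11 more to reach its cap of 13 → 36 left.
FtBase: +19 to 19 (cap) → 17 left.
Give Sweep 11 more to hit its cap of 11 → 6 left.
Only 6 left; Retrain takes them to reach 7.
Total = 10×13 + 9×19 + 5×7 + 6×11 = 402.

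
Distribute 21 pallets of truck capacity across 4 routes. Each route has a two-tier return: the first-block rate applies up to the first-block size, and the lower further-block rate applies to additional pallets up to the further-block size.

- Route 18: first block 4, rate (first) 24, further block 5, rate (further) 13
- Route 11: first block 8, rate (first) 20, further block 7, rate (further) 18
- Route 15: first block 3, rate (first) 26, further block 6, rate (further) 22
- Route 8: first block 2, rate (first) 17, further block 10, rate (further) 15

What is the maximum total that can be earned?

466

Order all 8 blocks by rate: Route 15/T1 26 > Route 18/T1 24 > Route 15/T2 22 > Route 11/T1 20 > Route 11/T2 18 > Route 8/T1 17 > Route 8/T2 15 > Route 18/T2 13.
Route 15/T1 (26): +3 ; 18 left.
Route 18 T1 at 24: fill all 4 ; 14 left.
Route 15 T2 at 22: fill all 6 ; 8 left.
Route 11 T1 at 20: fill all 8 ; 0 left.
Total = 26×3 + 24×4 + 22×6 + 20×8 = 466.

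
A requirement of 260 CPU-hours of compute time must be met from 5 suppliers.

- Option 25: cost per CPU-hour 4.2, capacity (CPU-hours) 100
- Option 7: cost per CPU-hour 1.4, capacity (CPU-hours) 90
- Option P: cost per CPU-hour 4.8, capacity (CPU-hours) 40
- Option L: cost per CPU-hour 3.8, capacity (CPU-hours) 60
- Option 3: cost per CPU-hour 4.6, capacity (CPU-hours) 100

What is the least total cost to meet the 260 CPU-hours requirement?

Fill from the cheapest supplier first.
Take 90 from Option 7 at 1.4 — need 170 more.
Option L at 3.8: take all 60 CPU-hours — 110 still needed.
Option 25 at 4.2: take all 100 CPU-hours — 10 still needed.
Option 3 (4.6): take the remaining 10 — done.
Option P: unused.
Cost = 90×1.4 + 60×3.8 + 100×4.2 + 10×4.6 = 820.

820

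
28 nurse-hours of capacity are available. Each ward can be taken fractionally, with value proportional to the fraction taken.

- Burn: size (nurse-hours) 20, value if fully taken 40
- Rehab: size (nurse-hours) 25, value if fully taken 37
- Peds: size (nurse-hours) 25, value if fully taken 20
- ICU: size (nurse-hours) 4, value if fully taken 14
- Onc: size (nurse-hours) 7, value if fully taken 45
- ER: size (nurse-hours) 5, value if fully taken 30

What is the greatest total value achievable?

Best value per unit of size first: Onc 45/7≈6.43, ER 30/5≈6, ICU 14/4≈3.5, Burn 40/20≈2, Rehab 37/25≈1.48, Peds 20/25≈0.8.
Take all of Onc (7 nurse-hours, value 45) — 21 nurse-hours left.
All 5 nurse-hours of ER fit (value 30) — 16 remain.
Take all of ICU (4 nurse-hours, value 14) — 12 nurse-hours left.
Fill the last 12 nurse-hours with part of Burn: 12/20 of it earns 24.
Total value = 113.

113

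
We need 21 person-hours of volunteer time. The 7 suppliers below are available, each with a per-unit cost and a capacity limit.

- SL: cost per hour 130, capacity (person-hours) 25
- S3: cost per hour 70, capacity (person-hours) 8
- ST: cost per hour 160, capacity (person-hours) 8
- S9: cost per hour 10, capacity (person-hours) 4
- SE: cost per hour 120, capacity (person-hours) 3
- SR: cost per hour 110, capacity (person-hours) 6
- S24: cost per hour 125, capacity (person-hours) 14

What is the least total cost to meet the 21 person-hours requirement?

1620

Fill from the cheapest supplier first.
Take 4 from S9 at 10 → need 17 more.
S3 at 70: take all 8 person-hours → 9 still needed.
SR (110): use full 6 → 3 person-hours to go.
Take 3 from SE at 120 → need 0 more.
S24, SL, ST: unused.
Cost = 4×10 + 8×70 + 6×110 + 3×120 = 1620.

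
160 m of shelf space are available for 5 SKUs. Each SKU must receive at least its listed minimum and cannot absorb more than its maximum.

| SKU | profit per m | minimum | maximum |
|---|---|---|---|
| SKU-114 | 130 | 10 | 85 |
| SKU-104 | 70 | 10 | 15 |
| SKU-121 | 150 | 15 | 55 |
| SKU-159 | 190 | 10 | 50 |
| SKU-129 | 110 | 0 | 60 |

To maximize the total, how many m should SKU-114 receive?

45

Meeting every minimum uses 10+10+15+10+0 = 45 m, leaving 115.
Highest profit per m first: SKU-159 190 > SKU-121 150 > SKU-114 130 > SKU-129 110 > SKU-104 70.
SKU-159 takes 40 more to reach its cap of 50 ; 75 left.
Give SKU-121 40 more to hit its cap of 55 ; 35 left.
SKU-114: +35 (room for 75) → 45. Pool exhausted.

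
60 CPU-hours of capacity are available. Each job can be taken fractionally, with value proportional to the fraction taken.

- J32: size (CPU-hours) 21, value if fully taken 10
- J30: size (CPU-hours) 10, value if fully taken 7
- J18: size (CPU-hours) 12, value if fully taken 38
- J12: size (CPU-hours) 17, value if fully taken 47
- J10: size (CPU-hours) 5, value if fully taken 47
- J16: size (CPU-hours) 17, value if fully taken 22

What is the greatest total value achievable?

Sort by value density: J10 47/5≈9.4, J18 38/12≈3.17, J12 47/17≈2.76, J16 22/17≈1.29, J30 7/10≈0.7, J32 10/21≈0.476.
Take all of J10 (5 CPU-hours, value 47) ; 55 CPU-hours left.
Take all of J18 (12 CPU-hours, value 38) ; 43 CPU-hours left.
All 17 CPU-hours of J12 fit (value 47) ; 26 remain.
Take all of J16 (17 CPU-hours, value 22) ; 9 CPU-hours left.
9 CPU-hours left: a 9/10 share of J30 gives 7×9/10 = 6.3.
Total value = 160.3.

160.3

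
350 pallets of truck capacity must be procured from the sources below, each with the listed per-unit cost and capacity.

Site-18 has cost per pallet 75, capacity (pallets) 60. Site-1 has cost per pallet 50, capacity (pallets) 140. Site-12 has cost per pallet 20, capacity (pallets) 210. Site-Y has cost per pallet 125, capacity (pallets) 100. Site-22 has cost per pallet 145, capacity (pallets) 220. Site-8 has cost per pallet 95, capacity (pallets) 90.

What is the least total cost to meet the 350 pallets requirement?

11200

Cheapest first:
Site-12 at 20: take all 210 pallets — 140 still needed.
Site-1 (50): use full 140 — 0 pallets to go.
Site-18, Site-8, Site-Y, Site-22: unused.
Cost = 210×20 + 140×50 = 11200.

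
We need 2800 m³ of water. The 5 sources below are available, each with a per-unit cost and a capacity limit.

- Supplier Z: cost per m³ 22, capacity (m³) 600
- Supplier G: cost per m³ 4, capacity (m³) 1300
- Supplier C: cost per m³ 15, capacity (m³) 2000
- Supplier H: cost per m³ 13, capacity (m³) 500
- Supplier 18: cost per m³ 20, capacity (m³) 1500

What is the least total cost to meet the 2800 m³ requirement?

Cheapest first:
Take 1300 from Supplier G at 4 → need 1500 more.
Supplier H (13): use full 500 → 1000 m³ to go.
Supplier C (15): take the remaining 1000 → done.
Supplier 18, Supplier Z: unused.
Cost = 1300×4 + 500×13 + 1000×15 = 26700.

26700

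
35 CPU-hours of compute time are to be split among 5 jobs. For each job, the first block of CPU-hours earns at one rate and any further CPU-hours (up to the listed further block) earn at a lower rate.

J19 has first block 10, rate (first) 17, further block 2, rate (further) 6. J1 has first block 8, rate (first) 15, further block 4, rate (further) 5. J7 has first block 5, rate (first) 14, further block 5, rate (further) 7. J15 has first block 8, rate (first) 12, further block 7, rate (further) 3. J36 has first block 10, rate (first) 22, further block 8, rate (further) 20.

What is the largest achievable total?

Rank every tier by rate: J36/T1 22 > J36/T2 20 > J19/T1 17 > J1/T1 15 > J7/T1 14 > J15/T1 12 > J7/T2 7 > J19/T2 6 > J1/T2 5 > J15/T2 3.
J36 T1 at 22: fill all 10 ; 25 left.
J36/T2 (20): +8 ; 17 left.
J19 T1 at 17: fill all 10 ; 7 left.
J1/T1: +7 of 8 at 15; pool empty.
Total = 22×10 + 20×8 + 17×10 + 15×7 = 655.

655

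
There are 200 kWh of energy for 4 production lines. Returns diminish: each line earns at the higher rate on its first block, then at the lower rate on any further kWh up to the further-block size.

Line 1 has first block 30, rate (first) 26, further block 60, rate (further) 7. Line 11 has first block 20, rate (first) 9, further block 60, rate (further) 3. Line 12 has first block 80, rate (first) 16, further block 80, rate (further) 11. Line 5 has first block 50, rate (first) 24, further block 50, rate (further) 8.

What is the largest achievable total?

3700

Order all 8 blocks by rate: Line 1/T1 26 > Line 5/T1 24 > Line 12/T1 16 > Line 12/T2 11 > Line 11/T1 9 > Line 5/T2 8 > Line 1/T2 7 > Line 11/T2 3.
Line 1 T1 at 26: fill all 30 ; 170 left.
Fill Line 5 T1 block (50 at 24) ; 120 left.
Line 12/T1 (16): +80 ; 40 left.
Line 12 T2 at 11: only 40 left, fill 40.
Total = 26×30 + 24×50 + 16×80 + 11×40 = 3700.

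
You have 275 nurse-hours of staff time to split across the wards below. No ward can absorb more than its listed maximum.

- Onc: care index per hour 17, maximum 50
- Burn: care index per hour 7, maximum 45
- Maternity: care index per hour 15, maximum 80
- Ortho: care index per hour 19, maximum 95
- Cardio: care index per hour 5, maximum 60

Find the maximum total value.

Highest care index per hour first: Ortho 19 > Onc 17 > Maternity 15 > Burn 7 > Cardio 5.
Ortho takes 95 to reach its cap of 95 ; 180 left.
Give Onc 50 to hit its cap of 50 ; 130 left.
Give Maternity 80 to hit its cap of 80 ; 50 left.
Burn: +45 to 45 (cap) ; 5 left.
Cardio: +5 (room for 60) → 5. Pool exhausted.
Total = 17×50 + 7×45 + 15×80 + 19×95 + 5×5 = 4195.

4195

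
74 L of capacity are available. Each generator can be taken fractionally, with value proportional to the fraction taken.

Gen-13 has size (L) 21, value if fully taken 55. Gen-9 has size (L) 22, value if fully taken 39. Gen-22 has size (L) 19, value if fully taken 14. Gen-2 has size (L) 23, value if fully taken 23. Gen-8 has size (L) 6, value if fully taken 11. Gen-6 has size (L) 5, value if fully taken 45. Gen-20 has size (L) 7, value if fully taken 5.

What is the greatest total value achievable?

170

Best value per unit of size first: Gen-6 45/5≈9, Gen-13 55/21≈2.62, Gen-8 11/6≈1.83, Gen-9 39/22≈1.77, Gen-2 23/23≈1, Gen-22 14/19≈0.737, Gen-20 5/7≈0.714.
Gen-6: take in full, 5 L for value 45 — 69 left.
Gen-13: take in full, 21 L for value 55 — 48 left.
Take all of Gen-8 (6 L, value 11) — 42 L left.
Take all of Gen-9 (22 L, value 39) — 20 L left.
Fill the last 20 L with part of Gen-2: 20/23 of it earns 20.
Total value = 170.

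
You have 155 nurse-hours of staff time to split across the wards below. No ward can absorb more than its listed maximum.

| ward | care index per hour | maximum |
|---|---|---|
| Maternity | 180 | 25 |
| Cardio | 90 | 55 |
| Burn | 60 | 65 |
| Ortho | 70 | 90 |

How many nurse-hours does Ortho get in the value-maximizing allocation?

Rank by care index per hour: Maternity 180 > Cardio 90 > Ortho 70 > Burn 60.
Maternity takes 25 to reach its cap of 25 — 130 left.
Cardio takes 55 to reach its cap of 55 — 75 left.
Ortho has room for 90 but only 75 remain, so it gets 75.

75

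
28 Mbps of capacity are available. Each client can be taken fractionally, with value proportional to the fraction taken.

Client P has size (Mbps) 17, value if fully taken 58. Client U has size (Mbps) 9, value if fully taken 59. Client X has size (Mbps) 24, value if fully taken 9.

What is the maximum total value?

Rank by value-to-size ratio: Client U 59/9≈6.56, Client P 58/17≈3.41, Client X 9/24≈0.375.
All 9 Mbps of Client U fit (value 59) — 19 remain.
All 17 Mbps of Client P fit (value 58) — 2 remain.
2 Mbps left: a 2/24 share of Client X gives 9×2/24 = 0.75.
Total value = 117.75.

117.75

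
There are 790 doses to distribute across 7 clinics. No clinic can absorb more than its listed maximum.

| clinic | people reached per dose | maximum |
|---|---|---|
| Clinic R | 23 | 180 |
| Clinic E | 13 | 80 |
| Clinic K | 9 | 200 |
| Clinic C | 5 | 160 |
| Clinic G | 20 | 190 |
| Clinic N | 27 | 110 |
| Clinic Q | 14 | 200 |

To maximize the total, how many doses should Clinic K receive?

30

Order the clinics by people reached per dose: Clinic N 27 > Clinic R 23 > Clinic G 20 > Clinic Q 14 > Clinic E 13 > Clinic K 9 > Clinic C 5.
Clinic N: +110 to 110 (cap) — 680 left.
Give Clinic R 180 to hit its cap of 180 — 500 left.
Give Clinic G 190 to hit its cap of 190 — 310 left.
Clinic Q: +200 to 200 (cap) — 110 left.
Give Clinic E 80 to hit its cap of 80 — 30 left.
Clinic K has room for 200 but only 30 remain, so it gets 30.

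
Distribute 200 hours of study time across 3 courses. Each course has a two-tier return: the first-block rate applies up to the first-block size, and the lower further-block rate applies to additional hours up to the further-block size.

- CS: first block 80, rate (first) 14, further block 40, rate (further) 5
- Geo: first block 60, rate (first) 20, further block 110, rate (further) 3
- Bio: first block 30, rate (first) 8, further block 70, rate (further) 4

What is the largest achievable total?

Rank every tier by rate: Geo/tier1 20 > CS/tier1 14 > Bio/tier1 8 > CS/tier2 5 > Bio/tier2 4 > Geo/tier2 3.
Fill Geo tier1 block (60 at 20) ; 140 left.
Fill CS tier1 block (80 at 14) ; 60 left.
Bio/tier1 (8): +30 ; 30 left.
CS tier2 at 5: only 30 left, fill 30.
Total = 20×60 + 14×80 + 8×30 + 5×30 = 2710.

2710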